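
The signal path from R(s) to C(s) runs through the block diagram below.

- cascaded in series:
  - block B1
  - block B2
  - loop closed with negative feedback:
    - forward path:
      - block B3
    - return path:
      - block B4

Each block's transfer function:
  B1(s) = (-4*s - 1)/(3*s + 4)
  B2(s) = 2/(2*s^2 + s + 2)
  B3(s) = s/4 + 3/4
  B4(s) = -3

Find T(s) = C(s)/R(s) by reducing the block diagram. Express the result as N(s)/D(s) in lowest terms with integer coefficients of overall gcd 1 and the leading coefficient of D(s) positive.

First reduce the diagram to T(s).

Step 1 - apply the feedback formula to B3, B4, giving (-s - 3)/(3*s + 5)
Step 2 - reduce the series chain B1, B2, [B3/(1+B3*B4)], giving the overall T(s)

Answer: (8*s^2 + 26*s + 6)/(18*s^4 + 63*s^3 + 85*s^2 + 74*s + 40)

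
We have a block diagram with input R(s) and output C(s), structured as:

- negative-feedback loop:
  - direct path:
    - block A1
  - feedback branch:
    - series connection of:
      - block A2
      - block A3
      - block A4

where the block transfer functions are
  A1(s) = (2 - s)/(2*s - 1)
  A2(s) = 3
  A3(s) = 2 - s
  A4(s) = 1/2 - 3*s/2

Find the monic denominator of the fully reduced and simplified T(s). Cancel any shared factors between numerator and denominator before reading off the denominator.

First reduce the diagram to T(s).

Step 1. multiply A2, A3, A4 (series) = 9*s^2/2 - 21*s/2 + 3
Step 2. close the feedback loop around A1, (A2*A3*A4) = (2*s - 4)/(9*s^3 - 39*s^2 + 44*s - 10)
Step 2 gives the fully reduced T(s), with no common factor left to cancel. The denominator's leading coefficient is 9, so divide each of its coefficients by 9 to get the monic form.

Answer: s^3 - 13*s^2/3 + 44*s/9 - 10/9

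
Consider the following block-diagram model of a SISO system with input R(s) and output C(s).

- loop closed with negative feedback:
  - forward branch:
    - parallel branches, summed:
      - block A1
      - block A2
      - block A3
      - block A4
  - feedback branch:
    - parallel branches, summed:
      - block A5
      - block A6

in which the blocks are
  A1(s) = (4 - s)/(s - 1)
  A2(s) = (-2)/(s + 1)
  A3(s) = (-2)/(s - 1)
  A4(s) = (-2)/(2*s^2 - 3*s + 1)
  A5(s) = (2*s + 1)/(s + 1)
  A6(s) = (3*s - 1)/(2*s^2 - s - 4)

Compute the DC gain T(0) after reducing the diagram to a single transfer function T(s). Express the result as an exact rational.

Step 1. reduce the parallel group A1, A2, A3, A4, giving (-2*s^3 - s^2 + 7*s - 6)/(2*s^3 - s^2 - 2*s + 1)
Step 2. sum the parallel branches A5, A6, giving (4*s^3 + 3*s^2 - 7*s - 5)/(2*s^3 + s^2 - 5*s - 4)
Step 3. reduce the feedback loop with forward (A1+A2+A3+A4) and return (A5+A6), giving (4*s^6 + 4*s^5 - 23*s^4 - 8*s^3 + 37*s^2 - 2*s - 24)/(4*s^6 + 10*s^5 - 24*s^4 - 11*s^3 + 47*s^2 - 10*s - 26)
DC gain: substitute s = 0 into T(s) from step 3: T(0) = -24/(-26) = 12/13.

Therefore the answer is 12/13.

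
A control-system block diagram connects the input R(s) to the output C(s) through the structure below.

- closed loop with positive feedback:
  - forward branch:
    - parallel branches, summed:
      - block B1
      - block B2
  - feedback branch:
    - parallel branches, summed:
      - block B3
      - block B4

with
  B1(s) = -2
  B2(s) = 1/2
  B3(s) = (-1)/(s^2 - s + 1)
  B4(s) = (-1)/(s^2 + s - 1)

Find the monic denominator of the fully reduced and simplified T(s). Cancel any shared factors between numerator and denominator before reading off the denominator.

Answer: s^4 - 4*s^2 + 2*s - 1

Working:
Step 1: reduce the parallel group B1, B2, giving (-3)/2
Step 2: sum the parallel branches B3, B4, giving (-2*s^2)/(s^4 - s^2 + 2*s - 1)
Step 3: feedback reduction of (B1+B2), (B3+B4), giving (-3*s^4 + 3*s^2 - 6*s + 3)/(2*s^4 - 8*s^2 + 4*s - 2)
T(s) is the step-3 result (common factors already cancelled). Leading coefficient of the denominator: 2. Divide through by 2 for the monic polynomial.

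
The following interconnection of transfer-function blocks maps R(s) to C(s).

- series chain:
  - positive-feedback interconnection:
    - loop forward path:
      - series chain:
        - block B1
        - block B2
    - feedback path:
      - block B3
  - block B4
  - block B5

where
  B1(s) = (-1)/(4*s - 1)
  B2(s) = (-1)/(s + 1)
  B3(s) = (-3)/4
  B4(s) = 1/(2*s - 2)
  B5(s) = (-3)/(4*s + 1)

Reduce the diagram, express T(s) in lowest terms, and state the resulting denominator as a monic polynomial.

First reduce the diagram to T(s).

1. multiply B1, B2 (series) = 1/(4*s^2 + 3*s - 1)
2. close the feedback loop around (B1*B2), B3 = 4/(16*s^2 + 12*s - 1)
3. combine [(B1*B2)/(1-(B1*B2)*B3)], B4, B5 in series = (-6)/(64*s^4 - 56*s^2 - 9*s + 1)
The result of step 3 is T(s) in lowest terms. Its denominator has leading coefficient 64; dividing the denominator through by 64 makes it monic.

Answer: s^4 - 7*s^2/8 - 9*s/64 + 1/64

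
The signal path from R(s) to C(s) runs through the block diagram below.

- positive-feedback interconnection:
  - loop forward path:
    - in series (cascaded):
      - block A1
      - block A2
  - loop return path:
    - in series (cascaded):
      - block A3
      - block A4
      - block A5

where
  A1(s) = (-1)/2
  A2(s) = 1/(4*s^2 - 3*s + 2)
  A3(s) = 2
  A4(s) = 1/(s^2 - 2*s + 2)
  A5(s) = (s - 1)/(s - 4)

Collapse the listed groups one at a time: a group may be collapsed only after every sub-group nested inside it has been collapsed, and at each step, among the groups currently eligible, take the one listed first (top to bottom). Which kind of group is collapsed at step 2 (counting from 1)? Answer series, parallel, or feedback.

Step 1. series reduction of A1, A2
Step 2. cascade A3, A4, A5
Step 3. collapse the loop ((A1*A2) forward, (A3*A4*A5) return)
Step 2: series.

Hence the answer: series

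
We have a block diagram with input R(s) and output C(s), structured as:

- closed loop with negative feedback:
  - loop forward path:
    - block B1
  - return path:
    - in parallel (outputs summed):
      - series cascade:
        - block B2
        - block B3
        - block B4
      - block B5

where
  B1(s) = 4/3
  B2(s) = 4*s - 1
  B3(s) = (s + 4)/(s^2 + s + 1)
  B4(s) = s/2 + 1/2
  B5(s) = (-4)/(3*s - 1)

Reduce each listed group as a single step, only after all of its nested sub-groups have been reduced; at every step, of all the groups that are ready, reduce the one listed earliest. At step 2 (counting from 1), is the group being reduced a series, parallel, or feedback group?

Step 1. multiply B2, B3, B4 (series)
Step 2. reduce the parallel group (B2*B3*B4), B5
Step 3. close the feedback loop around B1, ((B2*B3*B4)+B5)
So the answer for step 2 is parallel.

Hence the answer: parallel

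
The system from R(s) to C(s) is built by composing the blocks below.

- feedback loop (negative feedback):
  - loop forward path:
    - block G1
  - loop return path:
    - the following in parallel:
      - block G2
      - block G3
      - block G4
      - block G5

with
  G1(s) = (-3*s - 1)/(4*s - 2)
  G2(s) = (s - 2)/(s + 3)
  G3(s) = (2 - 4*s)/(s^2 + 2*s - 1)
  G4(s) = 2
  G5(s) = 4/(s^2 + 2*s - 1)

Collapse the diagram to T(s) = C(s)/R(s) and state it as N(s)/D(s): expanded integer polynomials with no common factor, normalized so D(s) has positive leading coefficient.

Answer: (3*s^4 + 16*s^3 + 20*s^2 - 4*s - 3)/(5*s^4 + 3*s^3 - 7*s^2 + 63*s + 8)

Working:
[1] reduce the parallel group G2, G3, G4, G5; result (3*s^3 + 6*s^2 - s + 14)/(s^3 + 5*s^2 + 5*s - 3)
[2] apply the feedback formula to G1, (G2+G3+G4+G5), giving the overall T(s)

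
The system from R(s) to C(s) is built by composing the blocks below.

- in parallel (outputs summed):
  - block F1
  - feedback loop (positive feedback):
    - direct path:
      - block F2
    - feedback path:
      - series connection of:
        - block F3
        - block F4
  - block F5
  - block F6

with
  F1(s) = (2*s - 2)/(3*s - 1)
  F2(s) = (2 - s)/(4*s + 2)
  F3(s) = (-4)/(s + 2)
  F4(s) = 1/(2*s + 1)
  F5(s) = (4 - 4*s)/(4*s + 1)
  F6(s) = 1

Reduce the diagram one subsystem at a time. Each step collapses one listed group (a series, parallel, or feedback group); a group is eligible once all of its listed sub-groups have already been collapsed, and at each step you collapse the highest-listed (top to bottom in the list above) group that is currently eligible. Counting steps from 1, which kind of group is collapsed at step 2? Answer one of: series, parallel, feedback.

Reducing step by step:

[1] combine F3, F4 in series
[2] collapse the loop (F2 forward, (F3*F4) return)
[3] add F1, [F2/(1-F2*(F3*F4))], F5, F6 (parallel)
Step 2 collapses a feedback group.

Answer: feedback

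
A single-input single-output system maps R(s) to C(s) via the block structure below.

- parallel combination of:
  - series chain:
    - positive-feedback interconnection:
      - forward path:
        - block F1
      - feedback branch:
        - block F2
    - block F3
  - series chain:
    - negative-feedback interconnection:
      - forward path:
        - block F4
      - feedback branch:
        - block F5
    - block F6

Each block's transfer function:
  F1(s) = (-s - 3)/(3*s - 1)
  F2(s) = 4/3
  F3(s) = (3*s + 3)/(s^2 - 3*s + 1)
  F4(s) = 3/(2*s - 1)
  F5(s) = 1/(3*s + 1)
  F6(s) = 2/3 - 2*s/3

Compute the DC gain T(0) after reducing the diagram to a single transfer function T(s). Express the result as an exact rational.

1. reduce the feedback loop with forward F1 and return F2: (-3*s - 9)/(13*s + 9)
2. cascade [F1/(1-F1*F2)], F3: (-9*s^2 - 36*s - 27)/(13*s^3 - 30*s^2 - 14*s + 9)
3. reduce the feedback loop with forward F4 and return F5: (9*s + 3)/(6*s^2 - s + 2)
4. reduce the series chain [F4/(1+F4*F5)], F6: (-6*s^2 + 4*s + 2)/(6*s^2 - s + 2)
5. parallel reduction of ([F1/(1-F1*F2)]*F3), ([F4/(1+F4*F5)]*F6): (-78*s^5 + 178*s^4 - 217*s^3 - 314*s^2 - 37*s - 36)/(78*s^5 - 193*s^4 - 28*s^3 + 8*s^2 - 37*s + 18)
That last expression is T(s); at s = 0 only the constant terms survive, so T(0) = -36/18 = -2.

Final answer: -2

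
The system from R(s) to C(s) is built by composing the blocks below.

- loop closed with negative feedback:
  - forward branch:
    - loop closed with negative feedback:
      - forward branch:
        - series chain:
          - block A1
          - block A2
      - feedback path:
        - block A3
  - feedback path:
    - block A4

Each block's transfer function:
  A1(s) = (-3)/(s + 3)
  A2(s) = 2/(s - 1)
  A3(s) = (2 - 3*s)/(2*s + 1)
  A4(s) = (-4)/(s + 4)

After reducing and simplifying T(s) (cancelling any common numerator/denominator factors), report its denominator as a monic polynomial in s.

(1) reduce the series chain A1, A2 -> (-6)/(s^2 + 2*s - 3)
(2) feedback reduction of (A1*A2), A3 -> (-12*s - 6)/(2*s^3 + 5*s^2 + 14*s - 15)
(3) collapse the loop ([(A1*A2)/(1+(A1*A2)*A3)] forward, A4 return) -> (-12*s^2 - 54*s - 24)/(2*s^4 + 13*s^3 + 34*s^2 + 89*s - 36)
T(s) is the step-3 result (common factors already cancelled). Leading coefficient of the denominator: 2. Divide through by 2 for the monic polynomial.

Final answer: s^4 + 13*s^3/2 + 17*s^2 + 89*s/2 - 18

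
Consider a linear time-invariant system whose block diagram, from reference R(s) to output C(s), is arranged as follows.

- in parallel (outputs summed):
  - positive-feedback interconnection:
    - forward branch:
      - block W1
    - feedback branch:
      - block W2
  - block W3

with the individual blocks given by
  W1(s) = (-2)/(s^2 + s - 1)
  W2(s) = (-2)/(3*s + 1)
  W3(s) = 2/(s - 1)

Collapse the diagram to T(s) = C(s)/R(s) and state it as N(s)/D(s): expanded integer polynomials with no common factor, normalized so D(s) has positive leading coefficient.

The answer is (6*s^2 + 8*s + 8)/(3*s^3 + 4*s^2 - 2*s - 5).

Reasoning:
Step 1: reduce the feedback loop with forward W1 and return W2 -> (-6*s - 2)/(3*s^3 + 4*s^2 - 2*s - 5)
Step 2: combine [W1/(1-W1*W2)], W3 in parallel; the result is T(s) itself (integer coefficients, no common factor, positive leading denominator coefficient)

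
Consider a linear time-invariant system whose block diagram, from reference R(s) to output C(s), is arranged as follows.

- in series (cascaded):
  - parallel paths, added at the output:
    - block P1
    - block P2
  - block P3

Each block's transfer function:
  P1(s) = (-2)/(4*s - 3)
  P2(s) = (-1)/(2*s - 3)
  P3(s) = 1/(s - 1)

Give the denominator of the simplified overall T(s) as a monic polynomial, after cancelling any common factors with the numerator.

Reducing step by step:

1. add P1, P2 (parallel) = (9 - 8*s)/(8*s^2 - 18*s + 9)
2. combine (P1+P2), P3 in series = (9 - 8*s)/(8*s^3 - 26*s^2 + 27*s - 9)
That last expression is T(s), already simplified. Scaling its denominator by 1/8 (the reciprocal of the leading coefficient) yields the monic denominator.

Answer: s^3 - 13*s^2/4 + 27*s/8 - 9/8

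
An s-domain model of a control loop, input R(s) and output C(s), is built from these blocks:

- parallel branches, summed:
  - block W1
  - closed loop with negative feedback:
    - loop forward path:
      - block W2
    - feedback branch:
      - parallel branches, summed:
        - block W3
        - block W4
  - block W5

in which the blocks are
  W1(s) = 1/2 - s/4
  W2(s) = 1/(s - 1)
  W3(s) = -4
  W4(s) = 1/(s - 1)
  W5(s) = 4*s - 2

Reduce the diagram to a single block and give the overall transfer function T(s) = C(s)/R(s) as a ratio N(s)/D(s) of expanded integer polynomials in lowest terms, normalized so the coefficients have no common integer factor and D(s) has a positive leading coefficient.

1. add W3, W4 (parallel) gives (5 - 4*s)/(s - 1)
2. collapse the loop (W2 forward, (W3+W4) return) gives (s - 1)/(s^2 - 6*s + 6)
3. combine W1, [W2/(1+W2*(W3+W4))], W5 in parallel, giving the overall T(s)

Therefore the answer is (15*s^3 - 96*s^2 + 130*s - 40)/(4*s^2 - 24*s + 24).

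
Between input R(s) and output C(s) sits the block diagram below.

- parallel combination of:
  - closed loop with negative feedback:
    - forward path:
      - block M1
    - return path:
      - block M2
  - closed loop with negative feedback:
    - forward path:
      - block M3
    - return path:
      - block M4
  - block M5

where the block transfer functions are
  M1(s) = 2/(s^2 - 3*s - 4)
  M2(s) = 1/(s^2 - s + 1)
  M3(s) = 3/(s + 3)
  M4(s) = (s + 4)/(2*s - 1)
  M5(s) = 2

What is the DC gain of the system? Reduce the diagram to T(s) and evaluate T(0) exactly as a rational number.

Answer: 2/3

Working:
Step 1 - collapse the loop (M1 forward, M2 return) = (2*s^2 - 2*s + 2)/(s^4 - 4*s^3 + s - 2)
Step 2 - close the feedback loop around M3, M4 = (6*s - 3)/(2*s^2 + 8*s + 9)
Step 3 - combine [M1/(1+M1*M2)], [M3/(1+M3*M4)], M5 in parallel = (4*s^6 + 6*s^5 - 69*s^4 - 44*s^3 + 20*s^2 - 31*s - 12)/(2*s^6 - 23*s^4 - 34*s^3 + 4*s^2 - 7*s - 18)
That last expression is T(s); at s = 0 only the constant terms survive, so T(0) = -12/(-18) = 2/3.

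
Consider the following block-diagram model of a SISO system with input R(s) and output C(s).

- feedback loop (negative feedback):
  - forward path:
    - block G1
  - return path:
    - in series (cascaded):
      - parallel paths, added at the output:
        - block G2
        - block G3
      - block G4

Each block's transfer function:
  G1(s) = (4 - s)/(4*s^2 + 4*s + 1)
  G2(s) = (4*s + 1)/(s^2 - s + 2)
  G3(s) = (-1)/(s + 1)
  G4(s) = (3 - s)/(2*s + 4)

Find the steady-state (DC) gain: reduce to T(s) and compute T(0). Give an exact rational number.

The answer is -8.

Reasoning:
[1] combine G2, G3 in parallel gives (3*s^2 + 6*s - 1)/(s^3 + s + 2)
[2] multiply (G2+G3), G4 (series) gives (-3*s^3 + 3*s^2 + 19*s - 3)/(2*s^4 + 4*s^3 + 2*s^2 + 8*s + 8)
[3] apply the feedback formula to G1, ((G2+G3)*G4) gives (-2*s^5 + 4*s^4 + 14*s^3 + 24*s + 32)/(8*s^6 + 24*s^5 + 29*s^4 + 29*s^3 + 59*s^2 + 119*s - 4)
The step-3 result is T(s). Setting s = 0: T(0) = 32/(-4) = -8.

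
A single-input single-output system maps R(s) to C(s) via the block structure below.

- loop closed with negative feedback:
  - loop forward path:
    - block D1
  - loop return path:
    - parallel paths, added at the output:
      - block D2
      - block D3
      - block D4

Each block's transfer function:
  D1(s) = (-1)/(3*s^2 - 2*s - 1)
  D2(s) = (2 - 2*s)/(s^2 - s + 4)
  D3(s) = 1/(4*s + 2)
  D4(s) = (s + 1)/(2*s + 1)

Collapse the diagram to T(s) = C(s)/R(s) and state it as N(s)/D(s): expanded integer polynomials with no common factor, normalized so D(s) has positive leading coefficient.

(1) sum the parallel branches D2, D3, D4; result (2*s^3 - 7*s^2 + 9*s + 16)/(4*s^3 - 2*s^2 + 14*s + 8)
(2) collapse the loop (D1 forward, (D2+D3+D4) return): this yields T(s), and no further normalization is needed

Hence the answer: (-4*s^3 + 2*s^2 - 14*s - 8)/(12*s^5 - 14*s^4 + 40*s^3 + 5*s^2 - 39*s - 24)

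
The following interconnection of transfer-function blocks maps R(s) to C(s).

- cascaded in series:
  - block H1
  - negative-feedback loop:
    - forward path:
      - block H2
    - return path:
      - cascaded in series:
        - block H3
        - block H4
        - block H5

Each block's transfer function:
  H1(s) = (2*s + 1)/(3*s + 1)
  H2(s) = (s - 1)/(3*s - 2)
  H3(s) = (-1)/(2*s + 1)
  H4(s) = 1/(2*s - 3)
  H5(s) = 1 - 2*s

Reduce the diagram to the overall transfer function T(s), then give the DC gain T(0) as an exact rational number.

1. series reduction of H3, H4, H5; result (2*s - 1)/(4*s^2 - 4*s - 3)
2. close the feedback loop around H2, (H3*H4*H5); result (4*s^3 - 8*s^2 + s + 3)/(12*s^3 - 18*s^2 - 4*s + 7)
3. combine H1, [H2/(1+H2*(H3*H4*H5))] in series; result (8*s^4 - 12*s^3 - 6*s^2 + 7*s + 3)/(36*s^4 - 42*s^3 - 30*s^2 + 17*s + 7)
Evaluating the step-3 result (the overall T(s)) at s = 0 gives T(0) = 3/7.

Therefore the answer is 3/7.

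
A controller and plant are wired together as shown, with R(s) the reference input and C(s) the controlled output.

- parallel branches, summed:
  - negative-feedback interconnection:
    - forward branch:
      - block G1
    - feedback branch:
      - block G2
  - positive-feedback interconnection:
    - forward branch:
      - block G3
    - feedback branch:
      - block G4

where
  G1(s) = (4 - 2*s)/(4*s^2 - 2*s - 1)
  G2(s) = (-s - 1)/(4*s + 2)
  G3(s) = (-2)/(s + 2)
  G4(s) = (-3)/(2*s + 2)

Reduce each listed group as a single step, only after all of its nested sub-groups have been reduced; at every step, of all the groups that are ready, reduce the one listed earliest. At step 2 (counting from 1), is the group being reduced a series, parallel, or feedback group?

Reducing step by step:

(1) close the feedback loop around G1, G2
(2) feedback reduction of G3, G4
(3) add [G1/(1+G1*G2)], [G3/(1-G3*G4)] (parallel)
At step 2 the group reduced is feedback.

Answer: feedback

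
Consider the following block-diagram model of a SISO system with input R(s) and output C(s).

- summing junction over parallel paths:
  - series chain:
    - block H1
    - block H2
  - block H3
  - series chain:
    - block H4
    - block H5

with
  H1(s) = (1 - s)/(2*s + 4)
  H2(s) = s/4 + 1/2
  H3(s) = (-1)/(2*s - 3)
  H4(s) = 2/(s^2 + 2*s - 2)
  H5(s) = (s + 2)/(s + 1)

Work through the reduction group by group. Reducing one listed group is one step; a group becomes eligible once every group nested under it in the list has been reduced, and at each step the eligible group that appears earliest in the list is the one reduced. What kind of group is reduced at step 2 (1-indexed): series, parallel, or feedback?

The answer is series.

Reasoning:
Step 1 - cascade H1, H2
Step 2 - multiply H4, H5 (series)
Step 3 - parallel reduction of (H1*H2), H3, (H4*H5)
Step 2: series.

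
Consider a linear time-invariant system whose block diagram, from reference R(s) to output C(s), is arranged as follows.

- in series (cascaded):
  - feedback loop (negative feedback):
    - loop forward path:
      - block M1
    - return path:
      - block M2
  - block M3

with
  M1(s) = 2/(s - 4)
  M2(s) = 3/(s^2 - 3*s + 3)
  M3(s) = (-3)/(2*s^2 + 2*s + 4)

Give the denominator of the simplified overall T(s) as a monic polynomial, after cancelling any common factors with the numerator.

(1) feedback reduction of M1, M2; result (2*s^2 - 6*s + 6)/(s^3 - 7*s^2 + 15*s - 6)
(2) combine [M1/(1+M1*M2)], M3 in series; result (-3*s^2 + 9*s - 9)/(s^5 - 6*s^4 + 10*s^3 - 5*s^2 + 24*s - 12)
Step 2 gives the fully reduced T(s), with no common factor left to cancel. The denominator is already monic (leading coefficient 1).

Answer: s^5 - 6*s^4 + 10*s^3 - 5*s^2 + 24*s - 12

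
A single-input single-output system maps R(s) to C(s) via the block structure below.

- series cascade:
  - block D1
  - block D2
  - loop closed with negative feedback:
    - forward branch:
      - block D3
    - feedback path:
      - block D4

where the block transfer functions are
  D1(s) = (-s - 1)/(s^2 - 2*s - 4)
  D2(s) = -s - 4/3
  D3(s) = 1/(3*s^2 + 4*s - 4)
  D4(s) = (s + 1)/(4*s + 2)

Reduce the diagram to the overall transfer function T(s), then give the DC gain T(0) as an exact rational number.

First reduce the diagram to T(s).

Step 1. feedback reduction of D3, D4: (4*s + 2)/(12*s^3 + 22*s^2 - 7*s - 7)
Step 2. reduce the series chain D1, D2, [D3/(1+D3*D4)]: (12*s^3 + 34*s^2 + 30*s + 8)/(36*s^5 - 6*s^4 - 297*s^3 - 243*s^2 + 126*s + 84)
Evaluating the step-2 result (the overall T(s)) at s = 0 gives T(0) = 8/84 = 2/21.

Answer: 2/21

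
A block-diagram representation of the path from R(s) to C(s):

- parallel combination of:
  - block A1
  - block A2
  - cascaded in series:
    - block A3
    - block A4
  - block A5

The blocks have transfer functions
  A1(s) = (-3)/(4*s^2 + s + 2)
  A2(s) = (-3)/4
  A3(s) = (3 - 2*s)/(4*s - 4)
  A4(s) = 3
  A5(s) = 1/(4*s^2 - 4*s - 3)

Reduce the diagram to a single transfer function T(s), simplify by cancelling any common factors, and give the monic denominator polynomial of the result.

The answer is s^5 - 7*s^4/4 + s^3/4 - 3*s^2/16 + 5*s/16 + 3/8.

Reasoning:
Step 1. cascade A3, A4 -> (9 - 6*s)/(4*s - 4)
Step 2. combine A1, A2, (A3*A4), A5 in parallel -> (-144*s^5 + 300*s^4 - 104*s^3 + 87*s^2 - 86*s - 116)/(64*s^5 - 112*s^4 + 16*s^3 - 12*s^2 + 20*s + 24)
Step 2 gives the fully reduced T(s), with no common factor left to cancel. The denominator's leading coefficient is 64, so divide each of its coefficients by 64 to get the monic form.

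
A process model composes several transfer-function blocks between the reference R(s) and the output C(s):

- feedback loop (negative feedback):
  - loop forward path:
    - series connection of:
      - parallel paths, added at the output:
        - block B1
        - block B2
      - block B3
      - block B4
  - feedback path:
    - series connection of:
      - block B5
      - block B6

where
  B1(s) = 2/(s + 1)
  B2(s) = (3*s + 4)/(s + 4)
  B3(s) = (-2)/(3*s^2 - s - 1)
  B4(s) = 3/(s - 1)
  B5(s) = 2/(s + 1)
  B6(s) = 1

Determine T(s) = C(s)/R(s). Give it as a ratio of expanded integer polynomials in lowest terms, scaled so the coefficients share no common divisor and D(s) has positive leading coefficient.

Step 1 - combine B1, B2 in parallel gives (3*s^2 + 9*s + 12)/(s^2 + 5*s + 4)
Step 2 - multiply (B1+B2), B3, B4 (series) gives (-18*s^2 - 54*s - 72)/(3*s^5 + 11*s^4 - 8*s^3 - 15*s^2 + 5*s + 4)
Step 3 - series reduction of B5, B6 gives 2/(s + 1)
Step 4 - collapse the loop (((B1+B2)*B3*B4) forward, (B5*B6) return): this yields T(s), and no further normalization is needed

Hence the answer: (-18*s^3 - 72*s^2 - 126*s - 72)/(3*s^6 + 14*s^5 + 3*s^4 - 23*s^3 - 46*s^2 - 99*s - 140)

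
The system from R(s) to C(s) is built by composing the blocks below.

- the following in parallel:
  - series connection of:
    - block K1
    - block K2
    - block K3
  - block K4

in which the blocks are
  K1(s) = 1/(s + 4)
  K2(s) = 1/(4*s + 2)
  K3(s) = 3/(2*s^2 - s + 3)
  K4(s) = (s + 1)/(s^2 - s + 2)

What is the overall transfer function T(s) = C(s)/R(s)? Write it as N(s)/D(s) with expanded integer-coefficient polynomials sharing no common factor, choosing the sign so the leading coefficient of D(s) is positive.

The answer is (8*s^5 + 40*s^4 + 42*s^3 + 59*s^2 + 67*s + 30)/(8*s^6 + 24*s^5 - 6*s^4 + 100*s^3 - 2*s^2 + 68*s + 48).

Reasoning:
(1) combine K1, K2, K3 in series = 3/(8*s^4 + 32*s^3 + 10*s^2 + 46*s + 24)
(2) reduce the parallel group (K1*K2*K3), K4: this yields T(s), and no further normalization is needed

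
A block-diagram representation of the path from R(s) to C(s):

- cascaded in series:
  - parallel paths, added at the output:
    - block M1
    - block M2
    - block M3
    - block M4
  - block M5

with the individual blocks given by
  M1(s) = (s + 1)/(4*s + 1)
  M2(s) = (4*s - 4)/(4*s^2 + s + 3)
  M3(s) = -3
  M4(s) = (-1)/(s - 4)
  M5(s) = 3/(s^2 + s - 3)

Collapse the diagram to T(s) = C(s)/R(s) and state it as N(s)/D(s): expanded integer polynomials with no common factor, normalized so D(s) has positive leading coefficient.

Reducing step by step:

1. add M1, M2, M3, M4 (parallel) gives (-44*s^4 + 157*s^3 - 43*s^2 + 165*s + 37)/(16*s^4 - 56*s^3 - 19*s^2 - 49*s - 12)
2. reduce the series chain (M1+M2+M3+M4), M5: this yields T(s), and no further normalization is needed

Answer: (-132*s^4 + 471*s^3 - 129*s^2 + 495*s + 111)/(16*s^6 - 40*s^5 - 123*s^4 + 100*s^3 - 4*s^2 + 135*s + 36)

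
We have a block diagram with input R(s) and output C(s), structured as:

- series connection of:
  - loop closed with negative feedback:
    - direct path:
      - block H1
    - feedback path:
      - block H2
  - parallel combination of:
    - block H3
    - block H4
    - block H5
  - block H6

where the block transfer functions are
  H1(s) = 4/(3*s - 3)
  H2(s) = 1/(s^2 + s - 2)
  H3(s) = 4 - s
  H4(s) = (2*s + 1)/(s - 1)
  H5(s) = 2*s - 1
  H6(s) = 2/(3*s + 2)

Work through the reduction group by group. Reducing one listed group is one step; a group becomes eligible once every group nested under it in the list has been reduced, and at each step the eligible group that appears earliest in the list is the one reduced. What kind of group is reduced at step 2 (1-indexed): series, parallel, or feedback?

Step 1. reduce the feedback loop with forward H1 and return H2
Step 2. reduce the parallel group H3, H4, H5
Step 3. multiply [H1/(1+H1*H2)], (H3+H4+H5), H6 (series)
At step 2 the group reduced is parallel.

Answer: parallel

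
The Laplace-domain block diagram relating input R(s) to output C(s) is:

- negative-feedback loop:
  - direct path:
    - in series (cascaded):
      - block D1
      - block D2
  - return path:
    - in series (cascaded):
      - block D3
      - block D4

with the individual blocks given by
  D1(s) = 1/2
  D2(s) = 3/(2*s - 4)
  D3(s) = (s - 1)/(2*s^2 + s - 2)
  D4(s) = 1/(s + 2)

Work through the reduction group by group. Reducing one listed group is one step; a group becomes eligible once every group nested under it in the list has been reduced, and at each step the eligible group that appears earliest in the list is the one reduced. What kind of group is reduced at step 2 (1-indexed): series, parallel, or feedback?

[1] series reduction of D1, D2
[2] cascade D3, D4
[3] close the feedback loop around (D1*D2), (D3*D4)
Step 2: series.

Therefore the answer is series.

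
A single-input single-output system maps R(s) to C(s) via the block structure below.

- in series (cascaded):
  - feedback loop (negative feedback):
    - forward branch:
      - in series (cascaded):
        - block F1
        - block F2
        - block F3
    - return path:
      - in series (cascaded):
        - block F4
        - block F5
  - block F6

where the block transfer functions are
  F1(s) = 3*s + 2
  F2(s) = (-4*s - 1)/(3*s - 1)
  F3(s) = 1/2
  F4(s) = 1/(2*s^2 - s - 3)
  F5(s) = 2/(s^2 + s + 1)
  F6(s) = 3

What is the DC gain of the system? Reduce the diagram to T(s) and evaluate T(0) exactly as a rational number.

Step 1: combine F1, F2, F3 in series gives (-12*s^2 - 11*s - 2)/(6*s - 2)
Step 2: cascade F4, F5 gives 2/(2*s^4 + s^3 - 2*s^2 - 4*s - 3)
Step 3: reduce the feedback loop with forward (F1*F2*F3) and return (F4*F5) gives (-24*s^6 - 34*s^5 + 9*s^4 + 68*s^3 + 84*s^2 + 41*s + 6)/(12*s^5 + 2*s^4 - 14*s^3 - 44*s^2 - 32*s + 2)
Step 4: reduce the series chain [(F1*F2*F3)/(1+(F1*F2*F3)*(F4*F5))], F6 gives (-72*s^6 - 102*s^5 + 27*s^4 + 204*s^3 + 252*s^2 + 123*s + 18)/(12*s^5 + 2*s^4 - 14*s^3 - 44*s^2 - 32*s + 2)
That last expression is T(s); at s = 0 only the constant terms survive, so T(0) = 18/2 = 9.

Final answer: 9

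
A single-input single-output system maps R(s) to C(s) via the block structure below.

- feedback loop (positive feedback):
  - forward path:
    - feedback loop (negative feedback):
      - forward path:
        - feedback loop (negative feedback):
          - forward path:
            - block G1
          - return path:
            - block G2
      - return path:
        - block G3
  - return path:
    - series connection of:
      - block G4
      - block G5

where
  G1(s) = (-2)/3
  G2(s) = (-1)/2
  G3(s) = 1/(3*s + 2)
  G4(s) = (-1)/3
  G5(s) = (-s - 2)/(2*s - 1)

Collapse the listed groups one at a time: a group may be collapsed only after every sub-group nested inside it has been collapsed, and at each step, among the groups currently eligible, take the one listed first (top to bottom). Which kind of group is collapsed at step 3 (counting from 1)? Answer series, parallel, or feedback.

The answer is series.

Reasoning:
Step 1. reduce the feedback loop with forward G1 and return G2
Step 2. apply the feedback formula to [G1/(1+G1*G2)], G3
Step 3. combine G4, G5 in series
Step 4. feedback reduction of [[G1/(1+G1*G2)]/(1+[G1/(1+G1*G2)]*G3)], (G4*G5)
Step 3 collapses a series group.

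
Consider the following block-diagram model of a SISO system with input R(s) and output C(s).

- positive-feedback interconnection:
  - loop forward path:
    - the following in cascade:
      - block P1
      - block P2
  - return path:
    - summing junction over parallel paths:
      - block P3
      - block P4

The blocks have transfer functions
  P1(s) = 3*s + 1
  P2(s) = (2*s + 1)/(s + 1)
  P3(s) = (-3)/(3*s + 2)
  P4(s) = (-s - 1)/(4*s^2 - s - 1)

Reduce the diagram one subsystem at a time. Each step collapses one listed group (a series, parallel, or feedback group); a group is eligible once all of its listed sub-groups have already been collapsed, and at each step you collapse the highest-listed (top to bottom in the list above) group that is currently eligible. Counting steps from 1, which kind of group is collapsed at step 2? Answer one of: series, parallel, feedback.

Step 1: combine P1, P2 in series
Step 2: add P3, P4 (parallel)
Step 3: reduce the feedback loop with forward (P1*P2) and return (P3+P4)
So the answer for step 2 is parallel.

Final answer: parallel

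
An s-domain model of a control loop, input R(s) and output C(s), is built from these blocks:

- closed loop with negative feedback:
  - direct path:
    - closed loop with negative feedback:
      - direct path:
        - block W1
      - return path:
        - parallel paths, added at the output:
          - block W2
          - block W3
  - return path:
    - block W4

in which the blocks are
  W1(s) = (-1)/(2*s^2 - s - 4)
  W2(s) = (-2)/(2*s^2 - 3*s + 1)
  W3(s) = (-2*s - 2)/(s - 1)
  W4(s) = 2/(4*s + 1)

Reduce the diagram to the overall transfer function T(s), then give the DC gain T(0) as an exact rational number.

Step 1. add W2, W3 (parallel) = (-4*s^2 - 2*s)/(2*s^2 - 3*s + 1)
Step 2. close the feedback loop around W1, (W2+W3) = (-2*s^2 + 3*s - 1)/(4*s^4 - 8*s^3 + s^2 + 13*s - 4)
Step 3. apply the feedback formula to [W1/(1+W1*(W2+W3))], W4 = (-8*s^3 + 10*s^2 - s - 1)/(16*s^5 - 28*s^4 - 4*s^3 + 49*s^2 + 3*s - 6)
Evaluating the step-3 result (the overall T(s)) at s = 0 gives T(0) = -1/(-6) = 1/6.

Therefore the answer is 1/6.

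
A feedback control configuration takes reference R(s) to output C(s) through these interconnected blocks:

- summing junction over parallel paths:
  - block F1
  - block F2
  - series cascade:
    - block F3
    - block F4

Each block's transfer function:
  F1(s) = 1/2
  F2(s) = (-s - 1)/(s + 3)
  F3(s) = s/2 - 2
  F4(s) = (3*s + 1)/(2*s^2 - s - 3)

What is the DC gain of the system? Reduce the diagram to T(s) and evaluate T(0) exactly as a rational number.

(1) multiply F3, F4 (series) = (3*s^2 - 11*s - 4)/(4*s^2 - 2*s - 6)
(2) sum the parallel branches F1, F2, (F3*F4) = (s^3 + s^2 - 35*s - 15)/(4*s^3 + 10*s^2 - 12*s - 18)
Step 2 gives the overall T(s). Then T(0) = -15/(-18) = 5/6.

Final answer: 5/6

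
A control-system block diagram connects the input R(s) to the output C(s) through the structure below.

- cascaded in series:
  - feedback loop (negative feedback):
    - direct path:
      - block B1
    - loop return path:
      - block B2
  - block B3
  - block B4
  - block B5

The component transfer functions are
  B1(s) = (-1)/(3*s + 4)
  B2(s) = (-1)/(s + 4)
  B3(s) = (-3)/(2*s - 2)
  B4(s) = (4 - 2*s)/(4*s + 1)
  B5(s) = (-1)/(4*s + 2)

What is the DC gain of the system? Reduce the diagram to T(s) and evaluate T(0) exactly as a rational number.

Step 1 - close the feedback loop around B1, B2 -> (-s - 4)/(3*s^2 + 16*s + 17)
Step 2 - cascade [B1/(1+B1*B2)], B3, B4, B5 -> (3*s^2 + 6*s - 24)/(48*s^5 + 244*s^4 + 178*s^3 - 234*s^2 - 202*s - 34)
Evaluating the step-2 result (the overall T(s)) at s = 0 gives T(0) = -24/(-34) = 12/17.

Answer: 12/17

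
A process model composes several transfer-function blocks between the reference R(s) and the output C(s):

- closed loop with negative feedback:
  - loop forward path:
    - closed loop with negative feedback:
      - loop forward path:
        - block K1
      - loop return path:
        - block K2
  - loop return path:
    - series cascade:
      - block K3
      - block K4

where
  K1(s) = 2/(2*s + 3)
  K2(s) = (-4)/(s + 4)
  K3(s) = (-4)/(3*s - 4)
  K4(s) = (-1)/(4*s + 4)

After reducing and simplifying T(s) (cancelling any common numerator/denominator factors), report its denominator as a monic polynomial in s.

Answer: s^4 + 31*s^3/6 - 7*s^2/6 - 23*s/3 - 4/3

Working:
1. close the feedback loop around K1, K2; result (2*s + 8)/(2*s^2 + 11*s + 4)
2. reduce the series chain K3, K4; result 1/(3*s^2 - s - 4)
3. collapse the loop ([K1/(1+K1*K2)] forward, (K3*K4) return); result (6*s^3 + 22*s^2 - 16*s - 32)/(6*s^4 + 31*s^3 - 7*s^2 - 46*s - 8)
The result of step 3 is T(s) in lowest terms. Its denominator has leading coefficient 6; dividing the denominator through by 6 makes it monic.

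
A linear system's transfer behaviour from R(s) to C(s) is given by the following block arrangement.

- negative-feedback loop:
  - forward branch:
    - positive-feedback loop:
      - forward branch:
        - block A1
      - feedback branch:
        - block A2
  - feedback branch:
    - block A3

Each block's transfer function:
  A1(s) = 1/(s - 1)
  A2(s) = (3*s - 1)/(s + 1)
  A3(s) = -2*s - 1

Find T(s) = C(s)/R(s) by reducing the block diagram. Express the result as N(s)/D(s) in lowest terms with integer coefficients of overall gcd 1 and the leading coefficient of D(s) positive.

(1) reduce the feedback loop with forward A1 and return A2 = (s + 1)/(s^2 - 3*s)
(2) apply the feedback formula to [A1/(1-A1*A2)], A3, giving the overall T(s)

Therefore the answer is (-s - 1)/(s^2 + 6*s + 1).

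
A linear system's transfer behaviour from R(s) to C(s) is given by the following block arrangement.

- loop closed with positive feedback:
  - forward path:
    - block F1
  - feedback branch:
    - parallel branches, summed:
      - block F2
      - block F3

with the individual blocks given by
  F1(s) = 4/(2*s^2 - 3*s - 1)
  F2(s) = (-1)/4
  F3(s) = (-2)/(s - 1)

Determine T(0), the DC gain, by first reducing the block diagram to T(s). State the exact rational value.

Step 1. combine F2, F3 in parallel -> (-s - 7)/(4*s - 4)
Step 2. apply the feedback formula to F1, (F2+F3) -> (4*s - 4)/(2*s^3 - 5*s^2 + 3*s + 8)
That last expression is T(s); at s = 0 only the constant terms survive, so T(0) = -4/8 = -1/2.

Therefore the answer is -1/2.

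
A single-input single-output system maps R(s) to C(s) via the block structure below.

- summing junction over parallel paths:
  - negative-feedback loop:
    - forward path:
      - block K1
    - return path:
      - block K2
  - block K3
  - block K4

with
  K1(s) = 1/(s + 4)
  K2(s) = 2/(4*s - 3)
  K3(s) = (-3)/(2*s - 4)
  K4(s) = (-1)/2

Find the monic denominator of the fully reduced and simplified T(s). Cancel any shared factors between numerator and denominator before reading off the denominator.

The answer is s^3 + 5*s^2/4 - 9*s + 5.

Reasoning:
[1] collapse the loop (K1 forward, K2 return) -> (4*s - 3)/(4*s^2 + 13*s - 10)
[2] parallel reduction of [K1/(1+K1*K2)], K3, K4 -> (-4*s^3 - 9*s^2 - 25*s + 22)/(8*s^3 + 10*s^2 - 72*s + 40)
That last expression is T(s), already simplified. Scaling its denominator by 1/8 (the reciprocal of the leading coefficient) yields the monic denominator.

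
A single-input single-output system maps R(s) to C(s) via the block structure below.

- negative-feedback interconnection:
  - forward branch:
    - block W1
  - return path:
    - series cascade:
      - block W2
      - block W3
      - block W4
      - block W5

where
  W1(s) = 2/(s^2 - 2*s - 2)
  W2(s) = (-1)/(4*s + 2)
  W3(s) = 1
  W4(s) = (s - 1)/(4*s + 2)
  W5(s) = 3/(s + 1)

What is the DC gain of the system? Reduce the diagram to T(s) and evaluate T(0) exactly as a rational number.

Step 1: series reduction of W2, W3, W4, W5: (3 - 3*s)/(16*s^3 + 32*s^2 + 20*s + 4)
Step 2: reduce the feedback loop with forward W1 and return (W2*W3*W4*W5): (16*s^3 + 32*s^2 + 20*s + 4)/(8*s^5 - 38*s^3 - 50*s^2 - 27*s - 1)
Evaluating the step-2 result (the overall T(s)) at s = 0 gives T(0) = 4/(-1) = -4.

Answer: -4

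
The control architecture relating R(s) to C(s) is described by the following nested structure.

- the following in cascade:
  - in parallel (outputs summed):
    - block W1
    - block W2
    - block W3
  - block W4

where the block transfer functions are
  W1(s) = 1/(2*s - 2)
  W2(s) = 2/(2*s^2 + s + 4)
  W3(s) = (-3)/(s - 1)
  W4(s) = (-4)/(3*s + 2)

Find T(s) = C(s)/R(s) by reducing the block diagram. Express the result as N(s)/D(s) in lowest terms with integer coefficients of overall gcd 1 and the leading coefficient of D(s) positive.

1. parallel reduction of W1, W2, W3 = (-10*s^2 - s - 24)/(4*s^3 - 2*s^2 + 6*s - 8)
2. combine (W1+W2+W3), W4 in series, giving the overall T(s)

Therefore the answer is (20*s^2 + 2*s + 48)/(6*s^4 + s^3 + 7*s^2 - 6*s - 8).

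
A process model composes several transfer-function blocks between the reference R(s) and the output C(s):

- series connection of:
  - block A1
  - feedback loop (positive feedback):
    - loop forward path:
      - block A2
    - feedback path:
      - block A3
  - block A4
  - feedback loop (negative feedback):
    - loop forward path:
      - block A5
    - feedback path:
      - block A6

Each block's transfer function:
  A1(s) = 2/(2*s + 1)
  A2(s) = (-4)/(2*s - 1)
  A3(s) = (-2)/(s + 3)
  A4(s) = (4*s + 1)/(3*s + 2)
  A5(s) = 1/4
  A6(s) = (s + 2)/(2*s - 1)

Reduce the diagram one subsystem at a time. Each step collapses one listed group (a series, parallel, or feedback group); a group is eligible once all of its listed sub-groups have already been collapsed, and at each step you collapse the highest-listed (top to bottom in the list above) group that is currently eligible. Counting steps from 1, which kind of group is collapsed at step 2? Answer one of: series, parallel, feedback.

The answer is feedback.

Reasoning:
1. apply the feedback formula to A2, A3
2. reduce the feedback loop with forward A5 and return A6
3. reduce the series chain A1, [A2/(1-A2*A3)], A4, [A5/(1+A5*A6)]
The group at step 2 is a feedback group.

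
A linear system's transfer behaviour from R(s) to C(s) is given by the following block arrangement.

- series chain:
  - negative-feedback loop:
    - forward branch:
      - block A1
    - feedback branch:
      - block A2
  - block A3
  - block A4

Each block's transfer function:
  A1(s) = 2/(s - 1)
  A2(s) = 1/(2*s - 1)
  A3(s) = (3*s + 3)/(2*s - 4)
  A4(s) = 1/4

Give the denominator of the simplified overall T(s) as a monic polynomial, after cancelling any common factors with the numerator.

Reducing step by step:

[1] apply the feedback formula to A1, A2 gives (4*s - 2)/(2*s^2 - 3*s + 3)
[2] multiply [A1/(1+A1*A2)], A3, A4 (series) gives (6*s^2 + 3*s - 3)/(8*s^3 - 28*s^2 + 36*s - 24)
Step 2 gives the fully reduced T(s), with no common factor left to cancel. The denominator's leading coefficient is 8, so divide each of its coefficients by 8 to get the monic form.

Answer: s^3 - 7*s^2/2 + 9*s/2 - 3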